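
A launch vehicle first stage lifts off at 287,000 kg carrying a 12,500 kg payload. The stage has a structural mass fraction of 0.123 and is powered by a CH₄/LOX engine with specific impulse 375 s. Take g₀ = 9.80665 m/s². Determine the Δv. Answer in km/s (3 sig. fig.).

Δv ≈ 6.71 km/s

Stage wet mass = m₀ − payload = 287,000 − 12,500 = 274,500 kg.
Stage dry mass = ε × stage wet mass = 0.123 × 274,500 = 33,763.5 kg.
Burnout mass m_f = stage dry + payload = 33,763.5 + 12,500 = 46,263.5 kg.
v_e = Isp · g₀ = 375 × 9.80665 = 3677.5 m/s.
Δv = v_e · ln(287,000/46,263.5) = 3677.5 × ln(6.204) = 3677.5 × 1.8251 ≈ 6712 m/s.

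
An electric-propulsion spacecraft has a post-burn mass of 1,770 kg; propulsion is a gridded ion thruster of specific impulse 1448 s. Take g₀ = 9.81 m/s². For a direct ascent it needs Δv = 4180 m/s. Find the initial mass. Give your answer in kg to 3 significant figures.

initial mass ≈ 2380 kg

v_e = Isp · g₀ = 1448 × 9.81 = 14204.9 m/s.
Rocket equation: m₀/m_f = exp(Δv / v_e) = exp(4180 / 14204.9) = exp(0.2943) = 1.3421.
m₀ = m_f × 1.3421 = 1,770 × 1.3421 = 2,375.52 kg.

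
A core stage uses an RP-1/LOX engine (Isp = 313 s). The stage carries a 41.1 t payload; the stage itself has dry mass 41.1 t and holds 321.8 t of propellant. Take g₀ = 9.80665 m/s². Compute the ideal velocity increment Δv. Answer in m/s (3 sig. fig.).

v_e = Isp · g₀ = 313 × 9.80665 = 3069.5 m/s.
m₀ = payload + dry + propellant = 41.1 + 41.1 + 321.8 = 404 t.
m_f = payload + dry = 41.1 + 41.1 = 82.2 t.
Δv = v_e · ln(m₀/m_f) = 3069.5 × ln(4.915) = 3069.5 × 1.5923 ≈ 4887.4 m/s.

Δv ≈ 4890 m/s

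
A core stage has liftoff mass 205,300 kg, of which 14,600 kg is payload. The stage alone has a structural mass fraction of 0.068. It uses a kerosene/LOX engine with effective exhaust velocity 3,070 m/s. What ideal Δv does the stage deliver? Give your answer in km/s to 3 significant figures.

Stage wet mass = m₀ − payload = 205,300 − 14,600 = 190,700 kg.
Stage dry mass = ε × stage wet mass = 0.068 × 190,700 = 12,967.6 kg.
Burnout mass m_f = stage dry + payload = 12,967.6 + 14,600 = 27,567.6 kg.
Rocket equation: Δv = v_e · ln(205,300/27,567.6) = 3070.0 × ln(7.447) = 3070.0 × 2.0078 ≈ 6164 m/s.

Δv ≈ 6.16 km/s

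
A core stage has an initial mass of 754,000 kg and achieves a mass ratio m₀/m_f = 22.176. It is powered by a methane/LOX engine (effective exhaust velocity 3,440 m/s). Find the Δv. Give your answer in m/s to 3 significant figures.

Rocket equation: Δv = v_e · ln(22.176) = 3440.0 × 3.0990 ≈ 10660.6 m/s.

Δv ≈ 10700 m/s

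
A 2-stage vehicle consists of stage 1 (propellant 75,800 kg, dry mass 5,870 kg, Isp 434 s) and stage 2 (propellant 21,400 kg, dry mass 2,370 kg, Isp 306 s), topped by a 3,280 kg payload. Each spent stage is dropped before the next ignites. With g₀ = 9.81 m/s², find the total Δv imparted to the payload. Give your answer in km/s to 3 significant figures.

Ignition mass of stage 1 = 75,800+5,870 + 21,400+2,370 + 3,280 = 108,720 kg.
Stage 1: m₀ = 108,720 kg, m_f = 108,720 − 75,800 = 32,920 kg; Δv = 434×9.81×ln(3.303) = 4257.5×1.1947 ≈ 5086 m/s.
Stage 2: m₀ = 27,050 kg, m_f = 27,050 − 21,400 = 5,650 kg; Δv = 306×9.81×ln(4.788) = 3001.9×1.5660 ≈ 4701 m/s.
Total Δv = 5086 + 4701 = 9787 m/s.

Δv ≈ 9.79 km/s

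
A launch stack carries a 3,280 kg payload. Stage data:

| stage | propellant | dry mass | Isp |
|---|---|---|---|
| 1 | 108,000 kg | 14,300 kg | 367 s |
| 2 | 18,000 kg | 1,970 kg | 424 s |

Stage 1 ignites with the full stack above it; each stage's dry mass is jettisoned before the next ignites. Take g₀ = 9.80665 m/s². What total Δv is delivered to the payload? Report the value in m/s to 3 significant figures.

Δv ≈ 11100 m/s

Ignition mass of stage 1 = 108,000+14,300 + 18,000+1,970 + 3,280 = 145,550 kg.
Stage 1: m₀ = 145,550 kg, m_f = 145,550 − 108,000 = 37,550 kg; Δv = 367×9.80665×ln(3.876) = 3599.0×1.3548 ≈ 4876 m/s.
Stage 2: m₀ = 23,250 kg, m_f = 23,250 − 18,000 = 5,250 kg; Δv = 424×9.80665×ln(4.429) = 4158.0×1.4881 ≈ 6187 m/s.
Total Δv = 4876 + 6187 = 11063 m/s.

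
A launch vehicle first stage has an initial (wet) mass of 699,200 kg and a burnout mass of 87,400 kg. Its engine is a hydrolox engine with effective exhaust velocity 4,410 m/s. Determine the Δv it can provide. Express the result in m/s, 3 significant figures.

Δv = v_e · ln(m₀/m_f) = 4410.0 × ln(8) = 4410.0 × 2.0794 ≈ 9170.3 m/s.

Δv ≈ 9170 m/s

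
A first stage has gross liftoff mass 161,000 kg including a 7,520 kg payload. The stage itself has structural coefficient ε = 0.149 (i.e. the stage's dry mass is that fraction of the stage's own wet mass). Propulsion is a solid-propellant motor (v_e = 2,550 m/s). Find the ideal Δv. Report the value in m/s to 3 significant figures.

Stage wet mass = m₀ − payload = 161,000 − 7,520 = 153,480 kg.
Stage dry mass = ε × stage wet mass = 0.149 × 153,480 = 22,868.5 kg.
Burnout mass m_f = stage dry + payload = 22,868.5 + 7,520 = 30,388.5 kg.
Rocket equation: Δv = v_e · ln(161,000/30,388.5) = 2550.0 × ln(5.298) = 2550.0 × 1.6673 ≈ 4252 m/s.

Δv ≈ 4250 m/s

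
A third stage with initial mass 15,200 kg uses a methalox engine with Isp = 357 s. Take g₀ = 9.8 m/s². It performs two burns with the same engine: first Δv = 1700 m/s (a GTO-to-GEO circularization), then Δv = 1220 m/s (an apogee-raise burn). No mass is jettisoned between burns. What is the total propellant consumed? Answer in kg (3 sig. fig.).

total propellant consumed ≈ 8600 kg

v_e = Isp · g₀ = 357 × 9.8 = 3498.6 m/s.
After the first burn: m = 15200 × exp(−1700/3498.6) = 15200 × 0.61514 = 9,350.13 kg.
After the second burn: m = 9,350.13 × exp(−1220/3498.6) = 9,350.13 × 0.70560 = 6,597.45 kg.
Total propellant = m₀ − m_final = 15200 − 6,597.45 = 8,602.55 kg.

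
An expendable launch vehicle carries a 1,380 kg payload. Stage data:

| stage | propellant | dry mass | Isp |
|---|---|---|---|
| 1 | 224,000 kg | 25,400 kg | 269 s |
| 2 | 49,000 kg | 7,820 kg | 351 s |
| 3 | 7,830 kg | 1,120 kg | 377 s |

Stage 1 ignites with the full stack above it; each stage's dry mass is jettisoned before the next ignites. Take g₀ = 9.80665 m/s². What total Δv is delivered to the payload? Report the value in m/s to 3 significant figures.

Ignition mass of stage 1 = 224,000+25,400 + 49,000+7,820 + 7,830+1,120 + 1,380 = 316,550 kg.
Stage 1: m₀ = 316,550 kg, m_f = 316,550 − 224,000 = 92,550 kg; Δv = 269×9.80665×ln(3.42) = 2638.0×1.2297 ≈ 3244 m/s.
Stage 2: m₀ = 67,150 kg, m_f = 67,150 − 49,000 = 18,150 kg; Δv = 351×9.80665×ln(3.7) = 3442.1×1.3083 ≈ 4503 m/s.
Stage 3: m₀ = 10,330 kg, m_f = 10,330 − 7,830 = 2,500 kg; Δv = 377×9.80665×ln(4.132) = 3697.1×1.4188 ≈ 5245 m/s.
Total Δv = 3244 + 4503 + 5245 = 12992 m/s.

Δv ≈ 13000 m/s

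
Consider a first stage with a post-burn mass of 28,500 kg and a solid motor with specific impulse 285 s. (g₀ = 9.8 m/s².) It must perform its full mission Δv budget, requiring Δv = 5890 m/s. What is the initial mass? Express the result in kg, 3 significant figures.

v_e = Isp · g₀ = 285 × 9.8 = 2793.0 m/s.
By the Tsiolkovsky rocket equation, m₀/m_f = exp(Δv / v_e) = exp(5890 / 2793.0) = exp(2.1088) = 8.2387.
m₀ = m_f × 8.2387 = 28,500 × 8.2387 = 234,803 kg.

initial mass ≈ 235000 kg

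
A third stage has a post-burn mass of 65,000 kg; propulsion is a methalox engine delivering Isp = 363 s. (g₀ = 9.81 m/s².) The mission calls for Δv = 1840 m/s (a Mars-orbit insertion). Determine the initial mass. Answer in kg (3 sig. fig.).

v_e = Isp · g₀ = 363 × 9.81 = 3561.0 m/s.
m₀/m_f = exp(Δv / v_e) = exp(1840 / 3561.0) = exp(0.5167) = 1.6765.
m₀ = m_f × 1.6765 = 65,000 × 1.6765 = 108,973 kg.

initial mass ≈ 109000 kg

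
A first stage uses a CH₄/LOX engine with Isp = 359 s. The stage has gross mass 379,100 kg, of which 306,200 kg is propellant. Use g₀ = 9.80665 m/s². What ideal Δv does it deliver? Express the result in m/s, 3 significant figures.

Δv ≈ 5800 m/s

v_e = Isp · g₀ = 359 × 9.80665 = 3520.6 m/s.
m_f = m₀ − m_prop = 379,100 − 306,200 = 72,900 kg.
By the Tsiolkovsky rocket equation, Δv = v_e · ln(m₀/m_f) = 3520.6 × ln(5.2) = 3520.6 × 1.6487 ≈ 5804.4 m/s.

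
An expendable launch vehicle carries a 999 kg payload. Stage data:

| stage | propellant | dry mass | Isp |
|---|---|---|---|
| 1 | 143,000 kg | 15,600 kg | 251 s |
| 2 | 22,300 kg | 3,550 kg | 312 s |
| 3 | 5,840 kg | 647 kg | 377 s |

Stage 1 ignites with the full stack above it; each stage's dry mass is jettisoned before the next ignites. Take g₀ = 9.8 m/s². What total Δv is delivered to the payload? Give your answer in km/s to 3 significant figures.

Ignition mass of stage 1 = 143,000+15,600 + 22,300+3,550 + 5,840+647 + 999 = 191,936 kg.
Stage 1: m₀ = 191,936 kg, m_f = 191,936 − 143,000 = 48,936 kg; Δv = 251×9.8×ln(3.922) = 2459.8×1.3666 ≈ 3362 m/s.
Stage 2: m₀ = 33,336 kg, m_f = 33,336 − 22,300 = 11,036 kg; Δv = 312×9.8×ln(3.021) = 3057.6×1.1055 ≈ 3380 m/s.
Stage 3: m₀ = 7,486 kg, m_f = 7,486 − 5,840 = 1,646 kg; Δv = 377×9.8×ln(4.548) = 3694.6×1.5147 ≈ 5596 m/s.
Total Δv = 3362 + 3380 + 5596 = 12338 m/s.

Δv ≈ 12.3 km/s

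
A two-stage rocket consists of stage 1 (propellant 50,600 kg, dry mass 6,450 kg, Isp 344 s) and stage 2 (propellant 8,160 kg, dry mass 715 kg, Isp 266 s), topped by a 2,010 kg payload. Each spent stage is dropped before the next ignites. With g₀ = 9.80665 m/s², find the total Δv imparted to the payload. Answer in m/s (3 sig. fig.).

Δv ≈ 8220 m/s

Ignition mass of stage 1 = 50,600+6,450 + 8,160+715 + 2,010 = 67,935 kg.
Stage 1: m₀ = 67,935 kg, m_f = 67,935 − 50,600 = 17,335 kg; Δv = 344×9.80665×ln(3.919) = 3373.5×1.3658 ≈ 4608 m/s.
Stage 2: m₀ = 10,885 kg, m_f = 10,885 − 8,160 = 2,725 kg; Δv = 266×9.80665×ln(3.994) = 2608.6×1.3849 ≈ 3613 m/s.
Total Δv = 4608 + 3613 = 8221 m/s.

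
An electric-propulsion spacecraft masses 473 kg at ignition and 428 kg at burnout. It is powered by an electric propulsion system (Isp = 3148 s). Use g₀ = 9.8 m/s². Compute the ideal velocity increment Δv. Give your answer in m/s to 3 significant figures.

v_e = Isp · g₀ = 3148 × 9.8 = 30850.4 m/s.
Rocket equation: Δv = v_e · ln(m₀/m_f) = 30850.4 × ln(1.105) = 30850.4 × 0.1000 ≈ 3084.2 m/s.

Δv ≈ 3080 m/s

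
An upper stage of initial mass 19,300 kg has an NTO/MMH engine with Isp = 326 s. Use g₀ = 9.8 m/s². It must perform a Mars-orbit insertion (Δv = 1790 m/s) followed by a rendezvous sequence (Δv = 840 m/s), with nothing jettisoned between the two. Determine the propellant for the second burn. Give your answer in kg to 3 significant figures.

v_e = Isp · g₀ = 326 × 9.8 = 3194.8 m/s.
After the first burn: m = 19300 × exp(−1790/3194.8) = 19300 × 0.57105 = 11,021.3 kg.
After the second burn: m = 11,021.3 × exp(−840/3194.8) = 11,021.3 × 0.76880 = 8,473.18 kg.
Second-burn propellant = 11,021.3 − 8,473.18 = 2,548.12 kg.

propellant for the second burn ≈ 2550 kg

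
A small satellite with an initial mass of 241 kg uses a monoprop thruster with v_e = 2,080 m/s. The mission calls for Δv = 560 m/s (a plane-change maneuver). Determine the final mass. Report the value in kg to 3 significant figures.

final mass ≈ 184 kg

By the Tsiolkovsky rocket equation, m₀/m_f = exp(Δv / v_e) = exp(560 / 2080.0) = exp(0.2692) = 1.3090.
m_f = m₀ / 1.3090 = 241 / 1.3090 = 184.11 kg.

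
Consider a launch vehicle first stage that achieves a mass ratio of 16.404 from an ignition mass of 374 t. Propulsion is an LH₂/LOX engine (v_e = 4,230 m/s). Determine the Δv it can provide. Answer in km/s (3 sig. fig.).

Δv ≈ 11.8 km/s

Δv = v_e · ln(16.404) = 4230.0 × 2.7975 ≈ 11833.5 m/s.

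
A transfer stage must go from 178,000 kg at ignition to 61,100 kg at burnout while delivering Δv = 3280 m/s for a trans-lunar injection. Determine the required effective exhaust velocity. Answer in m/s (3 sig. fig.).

ln(m₀/m_f) = ln(178000/61100) = ln(2.913) = 1.0693.
v_e = Δv / ln(m₀/m_f) = 3280 / 1.0693 = 3067.5 m/s.

v_e ≈ 3070 m/s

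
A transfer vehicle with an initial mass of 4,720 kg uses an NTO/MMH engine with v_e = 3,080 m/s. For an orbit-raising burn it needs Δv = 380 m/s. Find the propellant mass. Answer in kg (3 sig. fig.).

propellant mass ≈ 548 kg

m₀/m_f = exp(Δv / v_e) = exp(380 / 3080.0) = exp(0.1234) = 1.1313.
m_f = 4,720 / 1.1313 = 4,172.19 kg, so propellant = m₀ − m_f = 4,720 − 4,172.19 = 547.81 kg.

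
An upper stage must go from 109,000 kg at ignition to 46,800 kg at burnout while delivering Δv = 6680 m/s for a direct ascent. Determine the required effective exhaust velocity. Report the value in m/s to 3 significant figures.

v_e ≈ 7900 m/s

ln(m₀/m_f) = ln(109000/46800) = ln(2.329) = 0.8455.
By the Tsiolkovsky rocket equation, v_e = Δv / ln(m₀/m_f) = 6680 / 0.8455 = 7901.0 m/s.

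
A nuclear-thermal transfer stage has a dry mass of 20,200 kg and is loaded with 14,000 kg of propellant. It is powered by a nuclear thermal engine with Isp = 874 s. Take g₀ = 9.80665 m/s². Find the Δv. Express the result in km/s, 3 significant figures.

v_e = Isp · g₀ = 874 × 9.80665 = 8571.0 m/s.
m₀ = m_dry + m_prop = 20,200 + 14,000 = 34,200 kg.
From the ideal rocket equation, Δv = v_e · ln(m₀/m_f) = 8571.0 × ln(1.693) = 8571.0 × 0.5265 ≈ 4513.0 m/s.

Δv ≈ 4.51 km/s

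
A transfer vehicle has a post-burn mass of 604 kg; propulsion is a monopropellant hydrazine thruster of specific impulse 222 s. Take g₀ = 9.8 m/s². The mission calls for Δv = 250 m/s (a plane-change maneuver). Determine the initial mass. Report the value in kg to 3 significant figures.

initial mass ≈ 678 kg

v_e = Isp · g₀ = 222 × 9.8 = 2175.6 m/s.
From the ideal rocket equation, m₀/m_f = exp(Δv / v_e) = exp(250 / 2175.6) = exp(0.1149) = 1.1218.
m₀ = m_f × 1.1218 = 604 × 1.1218 = 677.567 kg.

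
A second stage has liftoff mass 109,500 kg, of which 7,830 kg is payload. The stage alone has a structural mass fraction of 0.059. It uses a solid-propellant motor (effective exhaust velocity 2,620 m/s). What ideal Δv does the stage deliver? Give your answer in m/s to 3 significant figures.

Stage wet mass = m₀ − payload = 109,500 − 7,830 = 101,670 kg.
Stage dry mass = ε × stage wet mass = 0.059 × 101,670 = 5,998.53 kg.
Burnout mass m_f = stage dry + payload = 5,998.53 + 7,830 = 13,828.53 kg.
Δv = v_e · ln(109,500/13,828.53) = 2620.0 × ln(7.918) = 2620.0 × 2.0692 ≈ 5421 m/s.

Δv ≈ 5420 m/s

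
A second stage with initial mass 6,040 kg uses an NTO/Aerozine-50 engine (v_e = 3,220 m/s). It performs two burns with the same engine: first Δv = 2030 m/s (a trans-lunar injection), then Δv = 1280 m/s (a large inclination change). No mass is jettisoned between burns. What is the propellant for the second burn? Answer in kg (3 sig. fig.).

After the first burn: m = 6040 × exp(−2030/3220.0) = 6040 × 0.53236 = 3,215.45 kg.
After the second burn: m = 3,215.45 × exp(−1280/3220.0) = 3,215.45 × 0.67199 = 2,160.75 kg.
Second-burn propellant = 3,215.45 − 2,160.75 = 1,054.7 kg.

propellant for the second burn ≈ 1050 kg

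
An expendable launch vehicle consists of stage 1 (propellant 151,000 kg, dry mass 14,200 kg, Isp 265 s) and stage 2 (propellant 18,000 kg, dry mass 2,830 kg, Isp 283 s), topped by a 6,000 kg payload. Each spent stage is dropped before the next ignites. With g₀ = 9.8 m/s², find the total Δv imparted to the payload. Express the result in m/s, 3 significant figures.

Ignition mass of stage 1 = 151,000+14,200 + 18,000+2,830 + 6,000 = 192,030 kg.
Stage 1: m₀ = 192,030 kg, m_f = 192,030 − 151,000 = 41,030 kg; Δv = 265×9.8×ln(4.68) = 2597.0×1.5433 ≈ 4008 m/s.
Stage 2: m₀ = 26,830 kg, m_f = 26,830 − 18,000 = 8,830 kg; Δv = 283×9.8×ln(3.039) = 2773.4×1.1114 ≈ 3082 m/s.
Total Δv = 4008 + 3082 = 7090 m/s.

Δv ≈ 7090 m/s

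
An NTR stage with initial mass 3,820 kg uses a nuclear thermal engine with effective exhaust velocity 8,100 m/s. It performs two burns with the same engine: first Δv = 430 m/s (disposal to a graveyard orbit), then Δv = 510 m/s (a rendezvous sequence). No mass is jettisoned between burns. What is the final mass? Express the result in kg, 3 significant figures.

final mass ≈ 3400 kg

After the first burn: m = 3820 × exp(−430/8100.0) = 3820 × 0.94830 = 3,622.51 kg.
After the second burn: m = 3,622.51 × exp(−510/8100.0) = 3,622.51 × 0.93898 = 3,401.46 kg.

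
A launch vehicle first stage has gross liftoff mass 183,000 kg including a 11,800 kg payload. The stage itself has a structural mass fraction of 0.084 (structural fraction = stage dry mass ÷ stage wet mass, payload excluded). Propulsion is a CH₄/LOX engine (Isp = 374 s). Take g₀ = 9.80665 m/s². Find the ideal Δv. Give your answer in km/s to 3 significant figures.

Δv ≈ 7.13 km/s

Stage wet mass = m₀ − payload = 183,000 − 11,800 = 171,200 kg.
Stage dry mass = ε × stage wet mass = 0.084 × 171,200 = 14,380.8 kg.
Burnout mass m_f = stage dry + payload = 14,380.8 + 11,800 = 26,180.8 kg.
v_e = Isp · g₀ = 374 × 9.80665 = 3667.7 m/s.
By the Tsiolkovsky rocket equation, Δv = v_e · ln(183,000/26,180.8) = 3667.7 × ln(6.99) = 3667.7 × 1.9445 ≈ 7132 m/s.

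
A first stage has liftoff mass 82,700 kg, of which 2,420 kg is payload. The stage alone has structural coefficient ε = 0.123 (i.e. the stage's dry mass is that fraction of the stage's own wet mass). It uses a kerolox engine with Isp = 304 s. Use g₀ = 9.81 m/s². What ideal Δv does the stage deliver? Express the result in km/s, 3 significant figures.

Δv ≈ 5.68 km/s

Stage wet mass = m₀ − payload = 82,700 − 2,420 = 80,280 kg.
Stage dry mass = ε × stage wet mass = 0.123 × 80,280 = 9,874.44 kg.
Burnout mass m_f = stage dry + payload = 9,874.44 + 2,420 = 12,294.44 kg.
v_e = Isp · g₀ = 304 × 9.81 = 2982.2 m/s.
From the ideal rocket equation, Δv = v_e · ln(82,700/12,294.44) = 2982.2 × ln(6.727) = 2982.2 × 1.9061 ≈ 5684 m/s.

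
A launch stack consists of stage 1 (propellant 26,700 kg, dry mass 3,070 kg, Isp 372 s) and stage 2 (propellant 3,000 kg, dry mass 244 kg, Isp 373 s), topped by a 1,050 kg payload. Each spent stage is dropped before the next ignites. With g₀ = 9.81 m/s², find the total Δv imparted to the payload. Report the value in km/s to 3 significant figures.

Ignition mass of stage 1 = 26,700+3,070 + 3,000+244 + 1,050 = 34,064 kg.
Stage 1: m₀ = 34,064 kg, m_f = 34,064 − 26,700 = 7,364 kg; Δv = 372×9.81×ln(4.626) = 3649.3×1.5316 ≈ 5589 m/s.
Stage 2: m₀ = 4,294 kg, m_f = 4,294 − 3,000 = 1,294 kg; Δv = 373×9.81×ln(3.318) = 3659.1×1.1995 ≈ 4389 m/s.
Total Δv = 5589 + 4389 = 9978 m/s.

Δv ≈ 9.98 km/s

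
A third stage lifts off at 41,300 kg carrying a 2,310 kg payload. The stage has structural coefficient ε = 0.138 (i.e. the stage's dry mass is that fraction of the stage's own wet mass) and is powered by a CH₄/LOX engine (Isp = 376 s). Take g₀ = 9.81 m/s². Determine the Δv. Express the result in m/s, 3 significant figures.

Stage wet mass = m₀ − payload = 41,300 − 2,310 = 38,990 kg.
Stage dry mass = ε × stage wet mass = 0.138 × 38,990 = 5,380.62 kg.
Burnout mass m_f = stage dry + payload = 5,380.62 + 2,310 = 7,690.62 kg.
v_e = Isp · g₀ = 376 × 9.81 = 3688.6 m/s.
Δv = v_e · ln(41,300/7,690.62) = 3688.6 × ln(5.37) = 3688.6 × 1.6809 ≈ 6200 m/s.

Δv ≈ 6200 m/s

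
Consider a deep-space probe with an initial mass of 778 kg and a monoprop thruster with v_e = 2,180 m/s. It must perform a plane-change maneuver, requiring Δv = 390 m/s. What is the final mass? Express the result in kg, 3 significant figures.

From the ideal rocket equation, m₀/m_f = exp(Δv / v_e) = exp(390 / 2180.0) = exp(0.1789) = 1.1959.
m_f = m₀ / 1.1959 = 778 / 1.1959 = 650.556 kg.

final mass ≈ 651 kg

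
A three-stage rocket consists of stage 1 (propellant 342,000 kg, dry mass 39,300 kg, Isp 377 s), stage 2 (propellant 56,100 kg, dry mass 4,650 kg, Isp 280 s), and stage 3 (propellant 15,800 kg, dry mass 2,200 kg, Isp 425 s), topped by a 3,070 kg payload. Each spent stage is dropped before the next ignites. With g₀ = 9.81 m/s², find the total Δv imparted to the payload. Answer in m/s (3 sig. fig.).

Ignition mass of stage 1 = 342,000+39,300 + 56,100+4,650 + 15,800+2,200 + 3,070 = 463,120 kg.
Stage 1: m₀ = 463,120 kg, m_f = 463,120 − 342,000 = 121,120 kg; Δv = 377×9.81×ln(3.824) = 3698.4×1.3412 ≈ 4960 m/s.
Stage 2: m₀ = 81,820 kg, m_f = 81,820 − 56,100 = 25,720 kg; Δv = 280×9.81×ln(3.181) = 2746.8×1.1573 ≈ 3179 m/s.
Stage 3: m₀ = 21,070 kg, m_f = 21,070 − 15,800 = 5,270 kg; Δv = 425×9.81×ln(3.998) = 4169.2×1.3858 ≈ 5778 m/s.
Total Δv = 4960 + 3179 + 5778 = 13917 m/s.

Δv ≈ 13900 m/s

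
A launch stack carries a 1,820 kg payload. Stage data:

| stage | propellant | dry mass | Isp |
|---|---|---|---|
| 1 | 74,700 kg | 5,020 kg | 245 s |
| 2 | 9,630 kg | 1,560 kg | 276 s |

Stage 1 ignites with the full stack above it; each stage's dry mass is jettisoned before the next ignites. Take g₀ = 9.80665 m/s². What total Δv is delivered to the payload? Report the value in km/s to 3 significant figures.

Δv ≈ 7.58 km/s

Ignition mass of stage 1 = 74,700+5,020 + 9,630+1,560 + 1,820 = 92,730 kg.
Stage 1: m₀ = 92,730 kg, m_f = 92,730 − 74,700 = 18,030 kg; Δv = 245×9.80665×ln(5.143) = 2402.6×1.6377 ≈ 3935 m/s.
Stage 2: m₀ = 13,010 kg, m_f = 13,010 − 9,630 = 3,380 kg; Δv = 276×9.80665×ln(3.849) = 2706.6×1.3478 ≈ 3648 m/s.
Total Δv = 3935 + 3648 = 7583 m/s.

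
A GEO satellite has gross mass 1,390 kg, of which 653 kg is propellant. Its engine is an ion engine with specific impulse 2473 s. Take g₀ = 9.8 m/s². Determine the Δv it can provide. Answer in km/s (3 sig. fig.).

Δv ≈ 15.4 km/s

v_e = Isp · g₀ = 2473 × 9.8 = 24235.4 m/s.
m_f = m₀ − m_prop = 1,390 − 653 = 737 kg.
Δv = v_e · ln(m₀/m_f) = 24235.4 × ln(1.886) = 24235.4 × 0.6345 ≈ 15376.7 m/s.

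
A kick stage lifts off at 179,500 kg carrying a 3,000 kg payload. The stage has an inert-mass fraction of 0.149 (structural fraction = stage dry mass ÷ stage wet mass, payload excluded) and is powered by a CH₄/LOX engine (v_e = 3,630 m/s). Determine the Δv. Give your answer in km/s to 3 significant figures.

Δv ≈ 6.58 km/s

Stage wet mass = m₀ − payload = 179,500 − 3,000 = 176,500 kg.
Stage dry mass = ε × stage wet mass = 0.149 × 176,500 = 26,298.5 kg.
Burnout mass m_f = stage dry + payload = 26,298.5 + 3,000 = 29,298.5 kg.
Δv = v_e · ln(179,500/29,298.5) = 3630.0 × ln(6.127) = 3630.0 × 1.8126 ≈ 6580 m/s.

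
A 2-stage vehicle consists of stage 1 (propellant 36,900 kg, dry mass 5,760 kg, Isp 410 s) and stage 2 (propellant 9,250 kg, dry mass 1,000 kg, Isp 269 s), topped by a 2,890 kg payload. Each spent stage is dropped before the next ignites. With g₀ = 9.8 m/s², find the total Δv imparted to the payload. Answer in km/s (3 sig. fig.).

Δv ≈ 7.56 km/s

Ignition mass of stage 1 = 36,900+5,760 + 9,250+1,000 + 2,890 = 55,800 kg.
Stage 1: m₀ = 55,800 kg, m_f = 55,800 − 36,900 = 18,900 kg; Δv = 410×9.8×ln(2.952) = 4018.0×1.0826 ≈ 4350 m/s.
Stage 2: m₀ = 13,140 kg, m_f = 13,140 − 9,250 = 3,890 kg; Δv = 269×9.8×ln(3.378) = 2636.2×1.2173 ≈ 3209 m/s.
Total Δv = 4350 + 3209 = 7559 m/s.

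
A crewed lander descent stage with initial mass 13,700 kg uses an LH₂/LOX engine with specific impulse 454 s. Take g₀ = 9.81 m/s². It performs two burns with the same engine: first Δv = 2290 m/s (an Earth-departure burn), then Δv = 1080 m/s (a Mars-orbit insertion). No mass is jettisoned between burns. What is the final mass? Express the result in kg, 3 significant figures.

v_e = Isp · g₀ = 454 × 9.81 = 4453.7 m/s.
After the first burn: m = 13700 × exp(−2290/4453.7) = 13700 × 0.59799 = 8,192.46 kg.
After the second burn: m = 8,192.46 × exp(−1080/4453.7) = 8,192.46 × 0.78467 = 6,428.38 kg.

final mass ≈ 6430 kg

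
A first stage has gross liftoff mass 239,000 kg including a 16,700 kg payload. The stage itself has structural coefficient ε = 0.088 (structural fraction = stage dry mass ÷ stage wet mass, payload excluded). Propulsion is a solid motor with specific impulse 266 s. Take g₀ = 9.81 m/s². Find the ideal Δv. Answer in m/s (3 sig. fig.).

Δv ≈ 4920 m/s

Stage wet mass = m₀ − payload = 239,000 − 16,700 = 222,300 kg.
Stage dry mass = ε × stage wet mass = 0.088 × 222,300 = 19,562.4 kg.
Burnout mass m_f = stage dry + payload = 19,562.4 + 16,700 = 36,262.4 kg.
v_e = Isp · g₀ = 266 × 9.81 = 2609.5 m/s.
From the ideal rocket equation, Δv = v_e · ln(239,000/36,262.4) = 2609.5 × ln(6.591) = 2609.5 × 1.8857 ≈ 4921 m/s.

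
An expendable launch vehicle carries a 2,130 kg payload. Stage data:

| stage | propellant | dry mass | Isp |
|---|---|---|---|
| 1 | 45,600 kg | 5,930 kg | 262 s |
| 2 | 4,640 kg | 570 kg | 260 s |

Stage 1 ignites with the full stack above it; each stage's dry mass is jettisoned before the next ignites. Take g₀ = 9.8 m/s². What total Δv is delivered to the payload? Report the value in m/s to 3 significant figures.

Ignition mass of stage 1 = 45,600+5,930 + 4,640+570 + 2,130 = 58,870 kg.
Stage 1: m₀ = 58,870 kg, m_f = 58,870 − 45,600 = 13,270 kg; Δv = 262×9.8×ln(4.436) = 2567.6×1.4898 ≈ 3825 m/s.
Stage 2: m₀ = 7,340 kg, m_f = 7,340 − 4,640 = 2,700 kg; Δv = 260×9.8×ln(2.719) = 2548.0×1.0001 ≈ 2548 m/s.
Total Δv = 3825 + 2548 = 6373 m/s.

Δv ≈ 6370 m/s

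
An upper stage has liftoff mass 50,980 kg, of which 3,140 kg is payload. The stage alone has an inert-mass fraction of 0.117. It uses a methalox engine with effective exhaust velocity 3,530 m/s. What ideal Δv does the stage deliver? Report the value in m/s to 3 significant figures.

Stage wet mass = m₀ − payload = 50,980 − 3,140 = 47,840 kg.
Stage dry mass = ε × stage wet mass = 0.117 × 47,840 = 5,597.28 kg.
Burnout mass m_f = stage dry + payload = 5,597.28 + 3,140 = 8,737.28 kg.
Using Δv = v_e ln(m₀/m_f): Δv = v_e · ln(50,980/8,737.28) = 3530.0 × ln(5.835) = 3530.0 × 1.7638 ≈ 6226 m/s.

Δv ≈ 6230 m/s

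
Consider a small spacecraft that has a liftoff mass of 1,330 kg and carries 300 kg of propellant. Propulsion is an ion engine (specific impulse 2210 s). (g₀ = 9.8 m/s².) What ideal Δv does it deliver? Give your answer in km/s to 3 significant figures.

Δv ≈ 5.54 km/s

v_e = Isp · g₀ = 2210 × 9.8 = 21658.0 m/s.
m_f = m₀ − m_prop = 1,330 − 300 = 1,030 kg.
Δv = v_e · ln(m₀/m_f) = 21658.0 × ln(1.291) = 21658.0 × 0.2556 ≈ 5536.2 m/s.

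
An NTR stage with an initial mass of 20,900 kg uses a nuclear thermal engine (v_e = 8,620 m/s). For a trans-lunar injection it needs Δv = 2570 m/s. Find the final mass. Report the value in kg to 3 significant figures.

m₀/m_f = exp(Δv / v_e) = exp(2570 / 8620.0) = exp(0.2981) = 1.3474.
m_f = m₀ / 1.3474 = 20,900 / 1.3474 = 15,511.4 kg.

final mass ≈ 15500 kg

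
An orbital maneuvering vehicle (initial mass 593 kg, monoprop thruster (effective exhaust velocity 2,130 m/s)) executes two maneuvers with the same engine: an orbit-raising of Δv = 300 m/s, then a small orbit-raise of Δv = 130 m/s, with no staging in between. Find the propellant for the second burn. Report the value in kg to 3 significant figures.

propellant for the second burn ≈ 30.5 kg

After the first burn: m = 593 × exp(−300/2130.0) = 593 × 0.86862 = 515.092 kg.
After the second burn: m = 515.092 × exp(−130/2130.0) = 515.092 × 0.94079 = 484.593 kg.
Second-burn propellant = 515.092 − 484.593 = 30.499 kg.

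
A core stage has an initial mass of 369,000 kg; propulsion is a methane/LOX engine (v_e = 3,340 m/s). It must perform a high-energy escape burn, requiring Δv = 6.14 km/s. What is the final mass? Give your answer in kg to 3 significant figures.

From the ideal rocket equation, m₀/m_f = exp(Δv / v_e) = exp(6140 / 3340.0) = exp(1.8383) = 6.2860.
m_f = m₀ / 6.2860 = 369,000 / 6.2860 = 58,701.9 kg.

final mass ≈ 58700 kg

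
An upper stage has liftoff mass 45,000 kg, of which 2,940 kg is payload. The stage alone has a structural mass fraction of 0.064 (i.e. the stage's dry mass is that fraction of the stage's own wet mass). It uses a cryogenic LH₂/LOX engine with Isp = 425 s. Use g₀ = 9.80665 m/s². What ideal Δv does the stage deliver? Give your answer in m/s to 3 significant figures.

Δv ≈ 8660 m/s

Stage wet mass = m₀ − payload = 45,000 − 2,940 = 42,060 kg.
Stage dry mass = ε × stage wet mass = 0.064 × 42,060 = 2,691.84 kg.
Burnout mass m_f = stage dry + payload = 2,691.84 + 2,940 = 5,631.84 kg.
v_e = Isp · g₀ = 425 × 9.80665 = 4167.8 m/s.
From the ideal rocket equation, Δv = v_e · ln(45,000/5,631.84) = 4167.8 × ln(7.99) = 4167.8 × 2.0782 ≈ 8662 m/s.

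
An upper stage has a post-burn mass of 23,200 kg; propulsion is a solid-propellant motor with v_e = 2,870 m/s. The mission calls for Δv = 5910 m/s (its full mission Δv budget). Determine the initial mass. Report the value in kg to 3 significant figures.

initial mass ≈ 182000 kg

Using Δv = v_e ln(m₀/m_f): m₀/m_f = exp(Δv / v_e) = exp(5910 / 2870.0) = exp(2.0592) = 7.8400.
m₀ = m_f × 7.8400 = 23,200 × 7.8400 = 181,888 kg.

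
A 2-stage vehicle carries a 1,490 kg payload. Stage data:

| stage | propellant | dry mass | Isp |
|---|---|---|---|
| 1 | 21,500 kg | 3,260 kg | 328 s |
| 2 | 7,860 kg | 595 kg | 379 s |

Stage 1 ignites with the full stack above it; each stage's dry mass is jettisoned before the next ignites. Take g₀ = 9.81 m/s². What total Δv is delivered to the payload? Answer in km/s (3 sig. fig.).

Δv ≈ 8.92 km/s

Ignition mass of stage 1 = 21,500+3,260 + 7,860+595 + 1,490 = 34,705 kg.
Stage 1: m₀ = 34,705 kg, m_f = 34,705 − 21,500 = 13,205 kg; Δv = 328×9.81×ln(2.628) = 3217.7×0.9663 ≈ 3109 m/s.
Stage 2: m₀ = 9,945 kg, m_f = 9,945 − 7,860 = 2,085 kg; Δv = 379×9.81×ln(4.77) = 3718.0×1.5623 ≈ 5809 m/s.
Total Δv = 3109 + 5809 = 8918 m/s.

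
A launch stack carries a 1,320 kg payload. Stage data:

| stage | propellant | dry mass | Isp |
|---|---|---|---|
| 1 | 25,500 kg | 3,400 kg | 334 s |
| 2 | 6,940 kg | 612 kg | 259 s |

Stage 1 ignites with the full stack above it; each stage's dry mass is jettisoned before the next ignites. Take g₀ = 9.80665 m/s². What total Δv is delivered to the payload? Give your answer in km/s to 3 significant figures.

Δv ≈ 7.55 km/s

Ignition mass of stage 1 = 25,500+3,400 + 6,940+612 + 1,320 = 37,772 kg.
Stage 1: m₀ = 37,772 kg, m_f = 37,772 − 25,500 = 12,272 kg; Δv = 334×9.80665×ln(3.078) = 3275.4×1.1242 ≈ 3682 m/s.
Stage 2: m₀ = 8,872 kg, m_f = 8,872 − 6,940 = 1,932 kg; Δv = 259×9.80665×ln(4.592) = 2539.9×1.5243 ≈ 3872 m/s.
Total Δv = 3682 + 3872 = 7554 m/s.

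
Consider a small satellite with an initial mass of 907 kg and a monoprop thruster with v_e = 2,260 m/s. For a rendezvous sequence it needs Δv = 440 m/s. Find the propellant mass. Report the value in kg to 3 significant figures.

Rocket equation: m₀/m_f = exp(Δv / v_e) = exp(440 / 2260.0) = exp(0.1947) = 1.2149.
m_f = 907 / 1.2149 = 746.564 kg, so propellant = m₀ − m_f = 907 − 746.564 = 160.436 kg.

propellant mass ≈ 160 kg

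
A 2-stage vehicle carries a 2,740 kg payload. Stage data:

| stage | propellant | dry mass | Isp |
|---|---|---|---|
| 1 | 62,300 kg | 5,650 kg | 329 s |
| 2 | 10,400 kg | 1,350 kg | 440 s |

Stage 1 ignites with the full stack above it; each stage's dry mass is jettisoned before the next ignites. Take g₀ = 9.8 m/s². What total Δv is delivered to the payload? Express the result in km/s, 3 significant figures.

Ignition mass of stage 1 = 62,300+5,650 + 10,400+1,350 + 2,740 = 82,440 kg.
Stage 1: m₀ = 82,440 kg, m_f = 82,440 − 62,300 = 20,140 kg; Δv = 329×9.8×ln(4.093) = 3224.2×1.4094 ≈ 4544 m/s.
Stage 2: m₀ = 14,490 kg, m_f = 14,490 − 10,400 = 4,090 kg; Δv = 440×9.8×ln(3.543) = 4312.0×1.2649 ≈ 5454 m/s.
Total Δv = 4544 + 5454 = 9998 m/s.

Δv ≈ 10.0 km/s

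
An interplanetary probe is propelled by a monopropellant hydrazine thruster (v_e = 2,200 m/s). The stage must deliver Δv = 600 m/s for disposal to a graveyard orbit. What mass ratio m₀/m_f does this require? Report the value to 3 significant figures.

mass ratio ≈ 1.31

m₀/m_f = exp(Δv / v_e) = exp(600 / 2200.0) = exp(0.2727) = 1.3135.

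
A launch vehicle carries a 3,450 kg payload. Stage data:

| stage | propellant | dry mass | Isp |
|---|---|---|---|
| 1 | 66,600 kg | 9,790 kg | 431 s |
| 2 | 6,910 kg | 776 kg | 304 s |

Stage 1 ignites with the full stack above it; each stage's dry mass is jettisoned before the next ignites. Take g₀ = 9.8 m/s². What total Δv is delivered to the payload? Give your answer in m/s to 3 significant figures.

Δv ≈ 8930 m/s

Ignition mass of stage 1 = 66,600+9,790 + 6,910+776 + 3,450 = 87,526 kg.
Stage 1: m₀ = 87,526 kg, m_f = 87,526 − 66,600 = 20,926 kg; Δv = 431×9.8×ln(4.183) = 4223.8×1.4309 ≈ 6044 m/s.
Stage 2: m₀ = 11,136 kg, m_f = 11,136 − 6,910 = 4,226 kg; Δv = 304×9.8×ln(2.635) = 2979.2×0.9689 ≈ 2887 m/s.
Total Δv = 6044 + 2887 = 8931 m/s.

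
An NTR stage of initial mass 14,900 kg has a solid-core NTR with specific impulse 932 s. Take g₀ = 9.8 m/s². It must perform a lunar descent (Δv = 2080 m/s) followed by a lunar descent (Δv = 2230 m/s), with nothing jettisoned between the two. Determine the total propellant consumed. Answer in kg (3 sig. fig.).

v_e = Isp · g₀ = 932 × 9.8 = 9133.6 m/s.
After the first burn: m = 14900 × exp(−2080/9133.6) = 14900 × 0.79634 = 11,865.5 kg.
After the second burn: m = 11,865.5 × exp(−2230/9133.6) = 11,865.5 × 0.78337 = 9,295.08 kg.
Total propellant = m₀ − m_final = 14900 − 9,295.08 = 5,604.92 kg.

total propellant consumed ≈ 5600 kg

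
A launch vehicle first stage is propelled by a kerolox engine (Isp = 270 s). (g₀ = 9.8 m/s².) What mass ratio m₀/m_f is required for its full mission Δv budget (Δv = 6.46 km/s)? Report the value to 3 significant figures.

v_e = Isp · g₀ = 270 × 9.8 = 2646.0 m/s.
m₀/m_f = exp(Δv / v_e) = exp(6460 / 2646.0) = exp(2.4414) = 11.4894.

mass ratio ≈ 11.5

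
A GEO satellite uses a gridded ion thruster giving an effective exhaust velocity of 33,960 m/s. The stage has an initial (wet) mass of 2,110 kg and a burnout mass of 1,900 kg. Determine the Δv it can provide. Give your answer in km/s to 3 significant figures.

Δv = v_e · ln(m₀/m_f) = 33960.0 × ln(1.111) = 33960.0 × 0.1048 ≈ 3560.2 m/s.

Δv ≈ 3.56 km/s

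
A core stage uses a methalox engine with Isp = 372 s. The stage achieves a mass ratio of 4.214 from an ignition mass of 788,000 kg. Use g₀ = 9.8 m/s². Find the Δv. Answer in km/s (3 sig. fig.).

v_e = Isp · g₀ = 372 × 9.8 = 3645.6 m/s.
Δv = v_e · ln(4.214) = 3645.6 × 1.4384 ≈ 5243.9 m/s.

Δv ≈ 5.24 km/s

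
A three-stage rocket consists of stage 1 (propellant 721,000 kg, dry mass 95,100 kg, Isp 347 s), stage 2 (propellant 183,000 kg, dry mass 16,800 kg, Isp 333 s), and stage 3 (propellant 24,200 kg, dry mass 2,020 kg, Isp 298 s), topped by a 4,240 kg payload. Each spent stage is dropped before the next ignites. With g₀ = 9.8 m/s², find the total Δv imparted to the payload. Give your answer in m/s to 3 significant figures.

Ignition mass of stage 1 = 721,000+95,100 + 183,000+16,800 + 24,200+2,020 + 4,240 = 1,046,360 kg.
Stage 1: m₀ = 1,046,360 kg, m_f = 1,046,360 − 721,000 = 325,360 kg; Δv = 347×9.8×ln(3.216) = 3400.6×1.1681 ≈ 3972 m/s.
Stage 2: m₀ = 230,260 kg, m_f = 230,260 − 183,000 = 47,260 kg; Δv = 333×9.8×ln(4.872) = 3263.4×1.5835 ≈ 5168 m/s.
Stage 3: m₀ = 30,460 kg, m_f = 30,460 − 24,200 = 6,260 kg; Δv = 298×9.8×ln(4.866) = 2920.4×1.5822 ≈ 4621 m/s.
Total Δv = 3972 + 5168 + 4621 = 13761 m/s.

Δv ≈ 13800 m/s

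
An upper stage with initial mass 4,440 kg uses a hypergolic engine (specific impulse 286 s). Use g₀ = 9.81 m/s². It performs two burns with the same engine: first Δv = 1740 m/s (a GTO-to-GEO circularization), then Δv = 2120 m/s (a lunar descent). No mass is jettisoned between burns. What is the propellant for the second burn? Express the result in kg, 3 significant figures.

propellant for the second burn ≈ 1270 kg

v_e = Isp · g₀ = 286 × 9.81 = 2805.7 m/s.
After the first burn: m = 4440 × exp(−1740/2805.7) = 4440 × 0.53785 = 2,388.05 kg.
After the second burn: m = 2,388.05 × exp(−2120/2805.7) = 2,388.05 × 0.46972 = 1,121.71 kg.
Second-burn propellant = 2,388.05 − 1,121.71 = 1,266.34 kg.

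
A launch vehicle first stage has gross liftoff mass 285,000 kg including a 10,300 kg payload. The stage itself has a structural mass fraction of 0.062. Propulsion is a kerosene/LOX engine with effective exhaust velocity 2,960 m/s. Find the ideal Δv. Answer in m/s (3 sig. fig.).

Stage wet mass = m₀ − payload = 285,000 − 10,300 = 274,700 kg.
Stage dry mass = ε × stage wet mass = 0.062 × 274,700 = 17,031.4 kg.
Burnout mass m_f = stage dry + payload = 17,031.4 + 10,300 = 27,331.4 kg.
From the ideal rocket equation, Δv = v_e · ln(285,000/27,331.4) = 2960.0 × ln(10.43) = 2960.0 × 2.3445 ≈ 6940 m/s.

Δv ≈ 6940 m/s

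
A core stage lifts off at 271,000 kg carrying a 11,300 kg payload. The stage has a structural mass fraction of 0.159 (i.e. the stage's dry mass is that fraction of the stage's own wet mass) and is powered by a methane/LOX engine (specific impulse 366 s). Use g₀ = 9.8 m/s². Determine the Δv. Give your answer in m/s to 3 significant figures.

Δv ≈ 5880 m/s

Stage wet mass = m₀ − payload = 271,000 − 11,300 = 259,700 kg.
Stage dry mass = ε × stage wet mass = 0.159 × 259,700 = 41,292.3 kg.
Burnout mass m_f = stage dry + payload = 41,292.3 + 11,300 = 52,592.3 kg.
v_e = Isp · g₀ = 366 × 9.8 = 3586.8 m/s.
By the Tsiolkovsky rocket equation, Δv = v_e · ln(271,000/52,592.3) = 3586.8 × ln(5.153) = 3586.8 × 1.6395 ≈ 5881 m/s.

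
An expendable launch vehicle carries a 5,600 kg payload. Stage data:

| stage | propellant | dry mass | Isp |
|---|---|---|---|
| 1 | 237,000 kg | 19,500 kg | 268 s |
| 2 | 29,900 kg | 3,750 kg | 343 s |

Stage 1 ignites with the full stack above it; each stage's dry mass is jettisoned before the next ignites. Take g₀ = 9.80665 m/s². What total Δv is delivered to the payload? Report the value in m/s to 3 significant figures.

Δv ≈ 9070 m/s

Ignition mass of stage 1 = 237,000+19,500 + 29,900+3,750 + 5,600 = 295,750 kg.
Stage 1: m₀ = 295,750 kg, m_f = 295,750 − 237,000 = 58,750 kg; Δv = 268×9.80665×ln(5.034) = 2628.2×1.6162 ≈ 4248 m/s.
Stage 2: m₀ = 39,250 kg, m_f = 39,250 − 29,900 = 9,350 kg; Δv = 343×9.80665×ln(4.198) = 3363.7×1.4346 ≈ 4825 m/s.
Total Δv = 4248 + 4825 = 9073 m/s.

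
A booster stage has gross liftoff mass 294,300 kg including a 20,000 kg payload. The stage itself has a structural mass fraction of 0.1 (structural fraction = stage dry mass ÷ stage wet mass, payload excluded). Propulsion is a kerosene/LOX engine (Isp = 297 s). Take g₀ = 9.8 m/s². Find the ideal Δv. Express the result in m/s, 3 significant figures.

Stage wet mass = m₀ − payload = 294,300 − 20,000 = 274,300 kg.
Stage dry mass = ε × stage wet mass = 0.1 × 274,300 = 27,430 kg.
Burnout mass m_f = stage dry + payload = 27,430 + 20,000 = 47,430 kg.
v_e = Isp · g₀ = 297 × 9.8 = 2910.6 m/s.
By the Tsiolkovsky rocket equation, Δv = v_e · ln(294,300/47,430) = 2910.6 × ln(6.205) = 2910.6 × 1.8253 ≈ 5313 m/s.

Δv ≈ 5310 m/s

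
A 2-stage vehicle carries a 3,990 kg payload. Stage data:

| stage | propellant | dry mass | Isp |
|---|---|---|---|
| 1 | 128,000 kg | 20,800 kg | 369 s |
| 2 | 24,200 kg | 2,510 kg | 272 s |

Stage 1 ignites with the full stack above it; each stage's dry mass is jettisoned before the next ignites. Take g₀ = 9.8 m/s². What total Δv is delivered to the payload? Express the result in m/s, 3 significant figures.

Δv ≈ 8650 m/s

Ignition mass of stage 1 = 128,000+20,800 + 24,200+2,510 + 3,990 = 179,500 kg.
Stage 1: m₀ = 179,500 kg, m_f = 179,500 − 128,000 = 51,500 kg; Δv = 369×9.8×ln(3.485) = 3616.2×1.2486 ≈ 4515 m/s.
Stage 2: m₀ = 30,700 kg, m_f = 30,700 − 24,200 = 6,500 kg; Δv = 272×9.8×ln(4.723) = 2665.6×1.5525 ≈ 4138 m/s.
Total Δv = 4515 + 4138 = 8653 m/s.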